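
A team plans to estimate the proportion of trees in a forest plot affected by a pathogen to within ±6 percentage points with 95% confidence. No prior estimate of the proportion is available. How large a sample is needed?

For a proportion with margin E = 0.06 at 95% confidence, z = 1.960.
With no prior estimate, use p = 0.5, which maximizes p(1−p) at 0.25.
n = 0.25 × (z/E)² = 0.25 × (1.960/0.06)² = 266.78
Round up: n = 267.

n = 267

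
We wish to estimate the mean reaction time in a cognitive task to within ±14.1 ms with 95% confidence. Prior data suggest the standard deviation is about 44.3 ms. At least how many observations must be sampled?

n = 38

For a mean, the margin of error is E = z·σ/√n, so n = (zσ/E)².
At 95% confidence, z = 1.960.
n = (1.960 × 44.3 / 14.1)² = 37.92
Round up: n = 38.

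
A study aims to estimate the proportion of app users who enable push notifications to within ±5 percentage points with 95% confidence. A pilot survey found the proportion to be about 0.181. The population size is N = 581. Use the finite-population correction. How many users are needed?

For a proportion with margin E = 0.05 at 95% confidence, z = 1.960.
n = p̂(1−p̂)(z/E)² = 0.181 × 0.819 × (1.960/0.05)² = 227.79 — call this n₀.
Finite-population correction with N = 581: n = n₀ / (1 + (n₀−1)/N) = 227.79 / 1.39 = 163.88
Round up: n = 164.

164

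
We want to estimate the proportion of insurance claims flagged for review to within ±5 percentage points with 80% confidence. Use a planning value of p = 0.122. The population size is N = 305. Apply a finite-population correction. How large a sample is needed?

For a proportion with margin E = 0.05 at 80% confidence, z = 1.282.
n = p̂(1−p̂)(z/E)² = 0.122 × 0.878 × (1.282/0.05)² = 70.42 — call this n₀.
Finite-population correction with N = 305: n = n₀ / (1 + (n₀−1)/N) = 70.42 / 1.228 = 57.35
Round up: n = 58.

58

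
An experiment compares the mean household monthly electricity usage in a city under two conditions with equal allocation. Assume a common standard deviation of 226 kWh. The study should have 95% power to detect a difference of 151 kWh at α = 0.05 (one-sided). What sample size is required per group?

For two equal groups, n per group = 2·((z_α + z_β)·σ/δ)².
z_α = 1.645; z_β = 1.645 (power 95%).
n = 2 × (3.290 × 226 / 151)² = 2 × 24.25 = 48.50
Round up: n = 49 per group.

49 per group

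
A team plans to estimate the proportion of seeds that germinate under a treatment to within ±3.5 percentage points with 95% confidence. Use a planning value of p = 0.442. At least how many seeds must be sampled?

For a proportion with margin E = 0.035 at 95% confidence, z = 1.960.
n = p̂(1−p̂)(z/E)² = 0.442 × 0.558 × (1.960/0.035)² = 773.45
Round up: n = 774.

774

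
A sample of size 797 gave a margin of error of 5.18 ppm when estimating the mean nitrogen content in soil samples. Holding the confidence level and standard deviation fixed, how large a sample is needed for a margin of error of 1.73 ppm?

n = 7146

Margin of error scales as 1/√n, so n₂ = n₁·(E₁/E₂)².
n₂ = 797 × (5.18/1.73)² = 797 × 8.965 = 7145.10
Round up: n₂ = 7146.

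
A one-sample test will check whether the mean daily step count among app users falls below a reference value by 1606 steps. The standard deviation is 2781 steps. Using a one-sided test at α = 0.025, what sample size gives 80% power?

For a one-sample z-test, n = ((z_α + z_β)·σ/δ)².
z_α = 1.960 (one-sided α = 0.025); z_β = 0.842 (power 80% → β = 0.2).
n = (2.802 × 2781 / 1606)² = 23.54
Round up: n = 24.

24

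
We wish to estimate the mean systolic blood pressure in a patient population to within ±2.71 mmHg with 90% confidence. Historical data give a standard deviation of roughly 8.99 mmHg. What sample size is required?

For a mean, the margin of error is E = z·σ/√n, so n = (zσ/E)².
At 90% confidence, z = 1.645.
n = (1.645 × 8.99 / 2.71)² = 29.78
Round up: n = 30.

30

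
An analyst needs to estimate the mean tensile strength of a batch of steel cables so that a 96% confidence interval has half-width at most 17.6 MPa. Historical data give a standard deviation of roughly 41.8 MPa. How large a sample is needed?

For a mean, the margin of error is E = z·σ/√n, so n = (zσ/E)².
At 96% confidence, z = 2.054.
n = (2.054 × 41.8 / 17.6)² = 23.80
Round up: n = 24.

n = 24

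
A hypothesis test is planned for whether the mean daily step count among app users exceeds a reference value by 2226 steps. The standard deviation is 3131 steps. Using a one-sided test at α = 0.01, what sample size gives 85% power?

For a one-sample z-test, n = ((z_α + z_β)·σ/δ)².
z_α = 2.326 (one-sided α = 0.01); z_β = 1.036 (power 85% → β = 0.15).
n = (3.362 × 3131 / 2226)² = 22.36
Round up: n = 23.

n = 23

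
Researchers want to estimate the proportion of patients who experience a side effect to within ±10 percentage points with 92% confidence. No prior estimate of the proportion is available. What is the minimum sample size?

For a proportion with margin E = 0.1 at 92% confidence, z = 1.751.
With no prior estimate, use p = 0.5, which maximizes p(1−p) at 0.25.
n = 0.25 × (z/E)² = 0.25 × (1.751/0.1)² = 76.65
Round up: n = 77.

77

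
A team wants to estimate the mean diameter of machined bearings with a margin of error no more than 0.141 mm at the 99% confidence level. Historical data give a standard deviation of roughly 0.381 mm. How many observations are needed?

For a mean, the margin of error is E = z·σ/√n, so n = (zσ/E)².
At 99% confidence, z = 2.576.
n = (2.576 × 0.381 / 0.141)² = 48.45
Round up: n = 49.

49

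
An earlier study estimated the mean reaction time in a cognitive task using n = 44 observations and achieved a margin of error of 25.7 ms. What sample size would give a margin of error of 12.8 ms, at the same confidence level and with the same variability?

Margin of error scales as 1/√n, so n₂ = n₁·(E₁/E₂)².
n₂ = 44 × (25.7/12.8)² = 44 × 4.031 = 177.36
Round up: n₂ = 178.

178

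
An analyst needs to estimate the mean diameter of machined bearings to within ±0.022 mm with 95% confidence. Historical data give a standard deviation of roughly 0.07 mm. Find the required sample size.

For a mean, the margin of error is E = z·σ/√n, so n = (zσ/E)².
At 95% confidence, z = 1.960.
n = (1.960 × 0.07 / 0.022)² = 38.89
Round up: n = 39.

39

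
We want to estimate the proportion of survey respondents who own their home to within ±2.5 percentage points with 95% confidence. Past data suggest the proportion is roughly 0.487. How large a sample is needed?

For a proportion with margin E = 0.025 at 95% confidence, z = 1.960.
n = p̂(1−p̂)(z/E)² = 0.487 × 0.513 × (1.960/0.025)² = 1535.60
Round up: n = 1536.

1536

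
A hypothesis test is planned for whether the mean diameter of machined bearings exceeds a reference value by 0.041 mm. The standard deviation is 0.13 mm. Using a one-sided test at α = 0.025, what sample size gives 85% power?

For a one-sample z-test, n = ((z_α + z_β)·σ/δ)².
z_α = 1.960 (one-sided α = 0.025); z_β = 1.036 (power 85% → β = 0.15).
n = (2.996 × 0.13 / 0.041)² = 90.24
Round up: n = 91.

n = 91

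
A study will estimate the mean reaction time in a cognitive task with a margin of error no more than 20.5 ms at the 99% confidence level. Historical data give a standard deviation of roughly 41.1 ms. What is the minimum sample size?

For a mean, the margin of error is E = z·σ/√n, so n = (zσ/E)².
At 99% confidence, z = 2.576.
n = (2.576 × 41.1 / 20.5)² = 26.67
Round up: n = 27.

27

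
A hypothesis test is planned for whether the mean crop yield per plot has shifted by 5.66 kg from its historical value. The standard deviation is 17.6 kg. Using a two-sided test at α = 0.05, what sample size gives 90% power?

For a one-sample z-test, n = ((z_{α/2} + z_β)·σ/δ)².
z_{α/2} = 1.960 (two-sided α = 0.05); z_β = 1.282 (power 90% → β = 0.1).
n = (3.242 × 17.6 / 5.66)² = 101.63
Round up: n = 102.

n = 102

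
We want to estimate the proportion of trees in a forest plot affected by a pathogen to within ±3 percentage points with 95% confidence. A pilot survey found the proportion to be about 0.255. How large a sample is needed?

For a proportion with margin E = 0.03 at 95% confidence, z = 1.960.
n = p̂(1−p̂)(z/E)² = 0.255 × 0.745 × (1.960/0.03)² = 810.90
Round up: n = 811.

811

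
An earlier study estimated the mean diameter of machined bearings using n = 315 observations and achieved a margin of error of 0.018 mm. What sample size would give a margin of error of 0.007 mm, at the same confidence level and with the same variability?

Margin of error scales as 1/√n, so n₂ = n₁·(E₁/E₂)².
n₂ = 315 × (0.018/0.007)² = 315 × 6.612 = 2082.78
Round up: n₂ = 2083.

2083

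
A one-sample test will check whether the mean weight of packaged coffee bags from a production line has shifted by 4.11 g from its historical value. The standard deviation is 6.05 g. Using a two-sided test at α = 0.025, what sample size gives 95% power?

33

For a one-sample z-test, n = ((z_{α/2} + z_β)·σ/δ)².
z_{α/2} = 2.241 (two-sided α = 0.025); z_β = 1.645 (power 95% → β = 0.05).
n = (3.886 × 6.05 / 4.11)² = 32.72
Round up: n = 33.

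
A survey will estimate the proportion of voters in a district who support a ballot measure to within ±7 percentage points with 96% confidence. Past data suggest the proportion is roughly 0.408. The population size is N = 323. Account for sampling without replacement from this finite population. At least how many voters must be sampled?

n = 127

For a proportion with margin E = 0.07 at 96% confidence, z = 2.054.
n = p̂(1−p̂)(z/E)² = 0.408 × 0.592 × (2.054/0.07)² = 207.96 — call this n₀.
Finite-population correction with N = 323: n = n₀ / (1 + (n₀−1)/N) = 207.96 / 1.641 = 126.73
Round up: n = 127.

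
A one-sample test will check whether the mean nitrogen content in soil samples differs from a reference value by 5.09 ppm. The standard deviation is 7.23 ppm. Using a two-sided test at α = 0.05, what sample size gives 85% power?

19

For a one-sample z-test, n = ((z_{α/2} + z_β)·σ/δ)².
z_{α/2} = 1.960 (two-sided α = 0.05); z_β = 1.036 (power 85% → β = 0.15).
n = (2.996 × 7.23 / 5.09)² = 18.11
Round up: n = 19.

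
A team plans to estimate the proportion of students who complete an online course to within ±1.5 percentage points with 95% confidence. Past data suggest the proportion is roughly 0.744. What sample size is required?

n = 3252

For a proportion with margin E = 0.015 at 95% confidence, z = 1.960.
n = p̂(1−p̂)(z/E)² = 0.744 × 0.256 × (1.960/0.015)² = 3251.94
Round up: n = 3252.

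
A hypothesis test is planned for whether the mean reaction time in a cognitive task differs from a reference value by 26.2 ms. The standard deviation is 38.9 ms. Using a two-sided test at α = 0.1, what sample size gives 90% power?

For a one-sample z-test, n = ((z_{α/2} + z_β)·σ/δ)².
z_{α/2} = 1.645 (two-sided α = 0.1); z_β = 1.282 (power 90% → β = 0.1).
n = (2.927 × 38.9 / 26.2)² = 18.89
Round up: n = 19.

19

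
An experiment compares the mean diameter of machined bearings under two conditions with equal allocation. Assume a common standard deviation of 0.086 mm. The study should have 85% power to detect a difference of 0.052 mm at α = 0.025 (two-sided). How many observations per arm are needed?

59 per group

For two equal groups, n per group = 2·((z_{α/2} + z_β)·σ/δ)².
z_{α/2} = 2.241; z_β = 1.036 (power 85%).
n = 2 × (3.277 × 0.086 / 0.052)² = 2 × 29.37 = 58.74
Round up: n = 59 per group.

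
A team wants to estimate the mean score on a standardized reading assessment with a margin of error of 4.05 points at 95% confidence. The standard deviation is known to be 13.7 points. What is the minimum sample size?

For a mean, the margin of error is E = z·σ/√n, so n = (zσ/E)².
At 95% confidence, z = 1.960.
n = (1.960 × 13.7 / 4.05)² = 43.96
Round up: n = 44.

44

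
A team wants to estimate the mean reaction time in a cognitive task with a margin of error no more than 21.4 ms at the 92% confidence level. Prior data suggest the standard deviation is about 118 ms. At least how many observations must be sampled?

For a mean, the margin of error is E = z·σ/√n, so n = (zσ/E)².
At 92% confidence, z = 1.751.
n = (1.751 × 118 / 21.4)² = 93.22
Round up: n = 94.

n = 94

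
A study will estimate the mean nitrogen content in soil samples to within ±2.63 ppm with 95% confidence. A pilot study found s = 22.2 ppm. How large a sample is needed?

For a mean, the margin of error is E = z·σ/√n, so n = (zσ/E)².
At 95% confidence, z = 1.960.
n = (1.960 × 22.2 / 2.63)² = 273.72
Round up: n = 274.

n = 274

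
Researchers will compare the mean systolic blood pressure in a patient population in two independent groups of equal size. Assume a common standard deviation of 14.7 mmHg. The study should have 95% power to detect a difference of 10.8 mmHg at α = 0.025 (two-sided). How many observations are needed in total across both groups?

For two equal groups, n per group = 2·((z_{α/2} + z_β)·σ/δ)².
z_{α/2} = 2.241; z_β = 1.645 (power 95%).
n = 2 × (3.886 × 14.7 / 10.8)² = 2 × 27.98 = 55.96
Round up: n = 56 per group.
Total across both groups: 2 × 56 = 112.

112 total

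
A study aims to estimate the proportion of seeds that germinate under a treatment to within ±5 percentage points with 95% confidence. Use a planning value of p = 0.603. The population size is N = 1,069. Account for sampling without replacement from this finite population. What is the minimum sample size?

For a proportion with margin E = 0.05 at 95% confidence, z = 1.960.
n = p̂(1−p̂)(z/E)² = 0.603 × 0.397 × (1.960/0.05)² = 367.86 — call this n₀.
Finite-population correction with N = 1,069: n = n₀ / (1 + (n₀−1)/N) = 367.86 / 1.343 = 273.91
Round up: n = 274.

274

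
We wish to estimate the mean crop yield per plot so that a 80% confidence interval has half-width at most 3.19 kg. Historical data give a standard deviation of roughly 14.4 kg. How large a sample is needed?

n = 34

For a mean, the margin of error is E = z·σ/√n, so n = (zσ/E)².
At 80% confidence, z = 1.282.
n = (1.282 × 14.4 / 3.19)² = 33.49
Round up: n = 34.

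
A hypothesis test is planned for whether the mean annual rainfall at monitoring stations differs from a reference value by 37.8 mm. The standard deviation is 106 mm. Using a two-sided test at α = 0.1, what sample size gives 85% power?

For a one-sample z-test, n = ((z_{α/2} + z_β)·σ/δ)².
z_{α/2} = 1.645 (two-sided α = 0.1); z_β = 1.036 (power 85% → β = 0.15).
n = (2.681 × 106 / 37.8)² = 56.52
Round up: n = 57.

57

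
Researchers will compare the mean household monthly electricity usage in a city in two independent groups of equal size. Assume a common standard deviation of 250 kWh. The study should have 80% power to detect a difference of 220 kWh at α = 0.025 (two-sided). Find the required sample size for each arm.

For two equal groups, n per group = 2·((z_{α/2} + z_β)·σ/δ)².
z_{α/2} = 2.241; z_β = 0.842 (power 80%).
n = 2 × (3.083 × 250 / 220)² = 2 × 12.27 = 24.54
Round up: n = 25 per group.

25 per group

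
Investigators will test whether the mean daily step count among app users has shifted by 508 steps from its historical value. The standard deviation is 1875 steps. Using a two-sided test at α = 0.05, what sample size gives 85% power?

123

For a one-sample z-test, n = ((z_{α/2} + z_β)·σ/δ)².
z_{α/2} = 1.960 (two-sided α = 0.05); z_β = 1.036 (power 85% → β = 0.15).
n = (2.996 × 1875 / 508)² = 122.28
Round up: n = 123.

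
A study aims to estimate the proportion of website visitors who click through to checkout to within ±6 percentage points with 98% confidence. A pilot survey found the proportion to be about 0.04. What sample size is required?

58

For a proportion with margin E = 0.06 at 98% confidence, z = 2.326.
n = p̂(1−p̂)(z/E)² = 0.04 × 0.96 × (2.326/0.06)² = 57.71
Round up: n = 58.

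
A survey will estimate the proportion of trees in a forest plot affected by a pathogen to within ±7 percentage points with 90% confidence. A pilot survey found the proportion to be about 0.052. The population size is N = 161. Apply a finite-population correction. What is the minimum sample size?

24

For a proportion with margin E = 0.07 at 90% confidence, z = 1.645.
n = p̂(1−p̂)(z/E)² = 0.052 × 0.948 × (1.645/0.07)² = 27.22 — call this n₀.
Finite-population correction with N = 161: n = n₀ / (1 + (n₀−1)/N) = 27.22 / 1.163 = 23.40
Round up: n = 24.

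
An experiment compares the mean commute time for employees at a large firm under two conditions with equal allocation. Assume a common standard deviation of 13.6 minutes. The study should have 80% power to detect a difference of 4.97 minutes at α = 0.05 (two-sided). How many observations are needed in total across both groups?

For two equal groups, n per group = 2·((z_{α/2} + z_β)·σ/δ)².
z_{α/2} = 1.960; z_β = 0.842 (power 80%).
n = 2 × (2.802 × 13.6 / 4.97)² = 2 × 58.79 = 117.58
Round up: n = 118 per group.
Total across both groups: 2 × 118 = 236.

236 total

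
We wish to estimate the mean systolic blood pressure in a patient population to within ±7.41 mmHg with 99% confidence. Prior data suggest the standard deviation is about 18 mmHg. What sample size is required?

For a mean, the margin of error is E = z·σ/√n, so n = (zσ/E)².
At 99% confidence, z = 2.576.
n = (2.576 × 18 / 7.41)² = 39.16
Round up: n = 40.

40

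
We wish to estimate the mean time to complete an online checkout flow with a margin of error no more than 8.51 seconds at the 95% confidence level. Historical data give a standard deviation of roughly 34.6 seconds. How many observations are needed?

n = 64

For a mean, the margin of error is E = z·σ/√n, so n = (zσ/E)².
At 95% confidence, z = 1.960.
n = (1.960 × 34.6 / 8.51)² = 63.50
Round up: n = 64.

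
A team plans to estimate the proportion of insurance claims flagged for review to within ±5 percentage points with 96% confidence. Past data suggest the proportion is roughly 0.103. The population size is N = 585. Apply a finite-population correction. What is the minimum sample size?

124

For a proportion with margin E = 0.05 at 96% confidence, z = 2.054.
n = p̂(1−p̂)(z/E)² = 0.103 × 0.897 × (2.054/0.05)² = 155.92 — call this n₀.
Finite-population correction with N = 585: n = n₀ / (1 + (n₀−1)/N) = 155.92 / 1.265 = 123.26
Round up: n = 124.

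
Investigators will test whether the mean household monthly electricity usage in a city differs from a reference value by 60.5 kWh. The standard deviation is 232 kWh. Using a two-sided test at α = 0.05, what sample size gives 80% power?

For a one-sample z-test, n = ((z_{α/2} + z_β)·σ/δ)².
z_{α/2} = 1.960 (two-sided α = 0.05); z_β = 0.842 (power 80% → β = 0.2).
n = (2.802 × 232 / 60.5)² = 115.45
Round up: n = 116.

116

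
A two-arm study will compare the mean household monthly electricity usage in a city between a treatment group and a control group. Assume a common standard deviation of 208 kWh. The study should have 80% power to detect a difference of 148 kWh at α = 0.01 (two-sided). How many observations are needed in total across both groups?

94 total

For two equal groups, n per group = 2·((z_{α/2} + z_β)·σ/δ)².
z_{α/2} = 2.576; z_β = 0.842 (power 80%).
n = 2 × (3.418 × 208 / 148)² = 2 × 23.08 = 46.16
Round up: n = 47 per group.
Total across both groups: 2 × 47 = 94.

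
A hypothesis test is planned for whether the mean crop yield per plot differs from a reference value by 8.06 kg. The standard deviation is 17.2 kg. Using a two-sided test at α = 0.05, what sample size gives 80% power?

n = 36

For a one-sample z-test, n = ((z_{α/2} + z_β)·σ/δ)².
z_{α/2} = 1.960 (two-sided α = 0.05); z_β = 0.842 (power 80% → β = 0.2).
n = (2.802 × 17.2 / 8.06)² = 35.75
Round up: n = 36.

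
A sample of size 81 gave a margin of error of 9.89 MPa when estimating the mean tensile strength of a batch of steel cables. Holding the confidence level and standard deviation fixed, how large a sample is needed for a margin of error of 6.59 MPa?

183

Margin of error scales as 1/√n, so n₂ = n₁·(E₁/E₂)².
n₂ = 81 × (9.89/6.59)² = 81 × 2.252 = 182.41
Round up: n₂ = 183.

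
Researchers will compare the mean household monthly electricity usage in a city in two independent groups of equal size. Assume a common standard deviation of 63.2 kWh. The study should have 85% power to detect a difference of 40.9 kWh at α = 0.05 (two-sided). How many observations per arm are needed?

For two equal groups, n per group = 2·((z_{α/2} + z_β)·σ/δ)².
z_{α/2} = 1.960; z_β = 1.036 (power 85%).
n = 2 × (2.996 × 63.2 / 40.9)² = 2 × 21.43 = 42.86
Round up: n = 43 per group.

43 per group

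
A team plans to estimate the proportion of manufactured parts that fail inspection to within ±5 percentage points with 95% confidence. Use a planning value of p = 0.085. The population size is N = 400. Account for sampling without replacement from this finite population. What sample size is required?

93

For a proportion with margin E = 0.05 at 95% confidence, z = 1.960.
n = p̂(1−p̂)(z/E)² = 0.085 × 0.915 × (1.960/0.05)² = 119.51 — call this n₀.
Finite-population correction with N = 400: n = n₀ / (1 + (n₀−1)/N) = 119.51 / 1.296 = 92.21
Round up: n = 93.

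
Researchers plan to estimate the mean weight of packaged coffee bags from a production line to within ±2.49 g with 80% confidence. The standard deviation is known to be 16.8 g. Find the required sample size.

For a mean, the margin of error is E = z·σ/√n, so n = (zσ/E)².
At 80% confidence, z = 1.282.
n = (1.282 × 16.8 / 2.49)² = 74.82
Round up: n = 75.

75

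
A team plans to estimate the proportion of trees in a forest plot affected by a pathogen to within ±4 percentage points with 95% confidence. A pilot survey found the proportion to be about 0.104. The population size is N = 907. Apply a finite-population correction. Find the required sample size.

180

For a proportion with margin E = 0.04 at 95% confidence, z = 1.960.
n = p̂(1−p̂)(z/E)² = 0.104 × 0.896 × (1.960/0.04)² = 223.73 — call this n₀.
Finite-population correction with N = 907: n = n₀ / (1 + (n₀−1)/N) = 223.73 / 1.246 = 179.56
Round up: n = 180.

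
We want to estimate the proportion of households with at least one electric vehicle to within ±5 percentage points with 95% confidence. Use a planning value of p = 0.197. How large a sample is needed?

n = 244

For a proportion with margin E = 0.05 at 95% confidence, z = 1.960.
n = p̂(1−p̂)(z/E)² = 0.197 × 0.803 × (1.960/0.05)² = 243.08
Round up: n = 244.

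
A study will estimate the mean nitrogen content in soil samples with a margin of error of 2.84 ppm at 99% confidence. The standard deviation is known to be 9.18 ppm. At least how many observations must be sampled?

70

For a mean, the margin of error is E = z·σ/√n, so n = (zσ/E)².
At 99% confidence, z = 2.576.
n = (2.576 × 9.18 / 2.84)² = 69.33
Round up: n = 70.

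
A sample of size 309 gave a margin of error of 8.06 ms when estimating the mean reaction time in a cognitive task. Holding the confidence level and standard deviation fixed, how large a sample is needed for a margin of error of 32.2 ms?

20

Margin of error scales as 1/√n, so n₂ = n₁·(E₁/E₂)².
n₂ = 309 × (8.06/32.2)² = 309 × 0.06266 = 19.36
Round up: n₂ = 20.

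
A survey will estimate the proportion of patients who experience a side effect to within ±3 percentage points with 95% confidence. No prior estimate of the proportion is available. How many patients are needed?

For a proportion with margin E = 0.03 at 95% confidence, z = 1.960.
With no prior estimate, use p = 0.5, which maximizes p(1−p) at 0.25.
n = 0.25 × (z/E)² = 0.25 × (1.960/0.03)² = 1067.11
Round up: n = 1068.

1068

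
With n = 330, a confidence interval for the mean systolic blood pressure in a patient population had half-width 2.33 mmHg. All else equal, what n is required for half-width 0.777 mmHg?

n = 2968

Margin of error scales as 1/√n, so n₂ = n₁·(E₁/E₂)².
n₂ = 330 × (2.33/0.777)² = 330 × 8.992 = 2967.36
Round up: n₂ = 2968.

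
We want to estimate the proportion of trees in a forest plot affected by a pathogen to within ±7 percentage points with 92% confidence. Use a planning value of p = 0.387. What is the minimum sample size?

For a proportion with margin E = 0.07 at 92% confidence, z = 1.751.
n = p̂(1−p̂)(z/E)² = 0.387 × 0.613 × (1.751/0.07)² = 148.44
Round up: n = 149.

n = 149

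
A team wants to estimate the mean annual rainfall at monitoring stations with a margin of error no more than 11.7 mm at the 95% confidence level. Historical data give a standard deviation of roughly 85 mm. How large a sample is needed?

203

For a mean, the margin of error is E = z·σ/√n, so n = (zσ/E)².
At 95% confidence, z = 1.960.
n = (1.960 × 85 / 11.7)² = 202.76
Round up: n = 203.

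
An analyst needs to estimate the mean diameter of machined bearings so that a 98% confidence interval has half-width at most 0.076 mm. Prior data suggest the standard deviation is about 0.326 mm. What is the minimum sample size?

n = 100

For a mean, the margin of error is E = z·σ/√n, so n = (zσ/E)².
At 98% confidence, z = 2.326.
n = (2.326 × 0.326 / 0.076)² = 99.55
Round up: n = 100.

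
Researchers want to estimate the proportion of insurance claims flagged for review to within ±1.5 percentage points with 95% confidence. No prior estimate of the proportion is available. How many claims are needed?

4269

For a proportion with margin E = 0.015 at 95% confidence, z = 1.960.
With no prior estimate, use p = 0.5, which maximizes p(1−p) at 0.25.
n = 0.25 × (z/E)² = 0.25 × (1.960/0.015)² = 4268.44
Round up: n = 4269.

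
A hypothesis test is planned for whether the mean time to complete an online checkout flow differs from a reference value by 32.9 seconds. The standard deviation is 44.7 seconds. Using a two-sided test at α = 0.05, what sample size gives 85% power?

For a one-sample z-test, n = ((z_{α/2} + z_β)·σ/δ)².
z_{α/2} = 1.960 (two-sided α = 0.05); z_β = 1.036 (power 85% → β = 0.15).
n = (2.996 × 44.7 / 32.9)² = 16.57
Round up: n = 17.

n = 17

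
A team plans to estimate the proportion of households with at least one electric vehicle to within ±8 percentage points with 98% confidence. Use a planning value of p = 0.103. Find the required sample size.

n = 79

For a proportion with margin E = 0.08 at 98% confidence, z = 2.326.
n = p̂(1−p̂)(z/E)² = 0.103 × 0.897 × (2.326/0.08)² = 78.10
Round up: n = 79.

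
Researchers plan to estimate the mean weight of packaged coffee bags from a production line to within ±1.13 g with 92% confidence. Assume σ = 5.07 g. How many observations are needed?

n = 62

For a mean, the margin of error is E = z·σ/√n, so n = (zσ/E)².
At 92% confidence, z = 1.751.
n = (1.751 × 5.07 / 1.13)² = 61.72
Round up: n = 62.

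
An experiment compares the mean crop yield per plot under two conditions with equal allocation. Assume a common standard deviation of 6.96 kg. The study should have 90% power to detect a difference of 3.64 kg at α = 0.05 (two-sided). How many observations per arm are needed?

77 per group

For two equal groups, n per group = 2·((z_{α/2} + z_β)·σ/δ)².
z_{α/2} = 1.960; z_β = 1.282 (power 90%).
n = 2 × (3.242 × 6.96 / 3.64)² = 2 × 38.43 = 76.86
Round up: n = 77 per group.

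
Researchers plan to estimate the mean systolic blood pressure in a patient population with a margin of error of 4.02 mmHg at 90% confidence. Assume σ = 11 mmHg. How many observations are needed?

For a mean, the margin of error is E = z·σ/√n, so n = (zσ/E)².
At 90% confidence, z = 1.645.
n = (1.645 × 11 / 4.02)² = 20.26
Round up: n = 21.

n = 21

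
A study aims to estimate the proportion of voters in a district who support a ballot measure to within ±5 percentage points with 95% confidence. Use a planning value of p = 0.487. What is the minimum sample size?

For a proportion with margin E = 0.05 at 95% confidence, z = 1.960.
n = p̂(1−p̂)(z/E)² = 0.487 × 0.513 × (1.960/0.05)² = 383.90
Round up: n = 384.

n = 384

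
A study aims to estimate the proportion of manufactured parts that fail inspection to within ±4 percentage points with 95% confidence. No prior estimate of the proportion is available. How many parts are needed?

For a proportion with margin E = 0.04 at 95% confidence, z = 1.960.
With no prior estimate, use p = 0.5, which maximizes p(1−p) at 0.25.
n = 0.25 × (z/E)² = 0.25 × (1.960/0.04)² = 600.25
Round up: n = 601.

n = 601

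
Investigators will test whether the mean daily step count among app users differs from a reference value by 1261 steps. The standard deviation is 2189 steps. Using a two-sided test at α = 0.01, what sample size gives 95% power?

54

For a one-sample z-test, n = ((z_{α/2} + z_β)·σ/δ)².
z_{α/2} = 2.576 (two-sided α = 0.01); z_β = 1.645 (power 95% → β = 0.05).
n = (4.221 × 2189 / 1261)² = 53.69
Round up: n = 54.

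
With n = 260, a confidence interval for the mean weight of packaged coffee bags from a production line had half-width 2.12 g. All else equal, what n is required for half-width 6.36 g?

n = 29

Margin of error scales as 1/√n, so n₂ = n₁·(E₁/E₂)².
n₂ = 260 × (2.12/6.36)² = 260 × 0.1111 = 28.89
Round up: n₂ = 29.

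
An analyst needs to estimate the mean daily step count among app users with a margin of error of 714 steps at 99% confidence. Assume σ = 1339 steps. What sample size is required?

For a mean, the margin of error is E = z·σ/√n, so n = (zσ/E)².
At 99% confidence, z = 2.576.
n = (2.576 × 1339 / 714)² = 23.34
Round up: n = 24.

24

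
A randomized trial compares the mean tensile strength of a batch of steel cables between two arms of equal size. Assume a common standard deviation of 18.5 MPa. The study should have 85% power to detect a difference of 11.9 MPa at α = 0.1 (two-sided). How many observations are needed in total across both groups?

70 total

For two equal groups, n per group = 2·((z_{α/2} + z_β)·σ/δ)².
z_{α/2} = 1.645; z_β = 1.036 (power 85%).
n = 2 × (2.681 × 18.5 / 11.9)² = 2 × 17.37 = 34.74
Round up: n = 35 per group.
Total across both groups: 2 × 35 = 70.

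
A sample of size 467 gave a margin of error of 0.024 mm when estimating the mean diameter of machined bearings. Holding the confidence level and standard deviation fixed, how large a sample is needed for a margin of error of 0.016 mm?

Margin of error scales as 1/√n, so n₂ = n₁·(E₁/E₂)².
n₂ = 467 × (0.024/0.016)² = 467 × 2.25 = 1050.75
Round up: n₂ = 1051.

1051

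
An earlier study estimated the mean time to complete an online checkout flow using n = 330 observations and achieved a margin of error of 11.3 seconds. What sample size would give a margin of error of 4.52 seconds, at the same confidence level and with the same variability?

2063

Margin of error scales as 1/√n, so n₂ = n₁·(E₁/E₂)².
n₂ = 330 × (11.3/4.52)² = 330 × 6.25 = 2062.50
Round up: n₂ = 2063.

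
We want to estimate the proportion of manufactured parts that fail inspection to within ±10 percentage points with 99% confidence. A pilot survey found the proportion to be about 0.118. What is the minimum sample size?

For a proportion with margin E = 0.1 at 99% confidence, z = 2.576.
n = p̂(1−p̂)(z/E)² = 0.118 × 0.882 × (2.576/0.1)² = 69.06
Round up: n = 70.

70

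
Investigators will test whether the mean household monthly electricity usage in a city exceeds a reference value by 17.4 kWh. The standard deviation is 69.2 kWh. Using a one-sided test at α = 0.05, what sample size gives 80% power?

98

For a one-sample z-test, n = ((z_α + z_β)·σ/δ)².
z_α = 1.645 (one-sided α = 0.05); z_β = 0.842 (power 80% → β = 0.2).
n = (2.487 × 69.2 / 17.4)² = 97.83
Round up: n = 98.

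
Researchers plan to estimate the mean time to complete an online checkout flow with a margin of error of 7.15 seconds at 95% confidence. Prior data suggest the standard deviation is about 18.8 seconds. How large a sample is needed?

For a mean, the margin of error is E = z·σ/√n, so n = (zσ/E)².
At 95% confidence, z = 1.960.
n = (1.960 × 18.8 / 7.15)² = 26.56
Round up: n = 27.

27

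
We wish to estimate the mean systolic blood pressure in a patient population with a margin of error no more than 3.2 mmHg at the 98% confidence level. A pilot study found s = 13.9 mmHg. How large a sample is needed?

103

For a mean, the margin of error is E = z·σ/√n, so n = (zσ/E)².
At 98% confidence, z = 2.326.
n = (2.326 × 13.9 / 3.2)² = 102.08
Round up: n = 103.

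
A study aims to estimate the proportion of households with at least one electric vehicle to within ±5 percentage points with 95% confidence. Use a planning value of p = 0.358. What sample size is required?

For a proportion with margin E = 0.05 at 95% confidence, z = 1.960.
n = p̂(1−p̂)(z/E)² = 0.358 × 0.642 × (1.960/0.05)² = 353.18
Round up: n = 354.

354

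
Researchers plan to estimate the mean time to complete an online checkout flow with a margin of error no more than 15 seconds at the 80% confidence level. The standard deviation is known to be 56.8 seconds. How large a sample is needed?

n = 24

For a mean, the margin of error is E = z·σ/√n, so n = (zσ/E)².
At 80% confidence, z = 1.282.
n = (1.282 × 56.8 / 15)² = 23.57
Round up: n = 24.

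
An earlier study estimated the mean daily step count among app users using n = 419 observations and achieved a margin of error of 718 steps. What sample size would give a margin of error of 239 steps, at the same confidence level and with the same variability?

3782

Margin of error scales as 1/√n, so n₂ = n₁·(E₁/E₂)².
n₂ = 419 × (718/239)² = 419 × 9.025 = 3781.48
Round up: n₂ = 3782.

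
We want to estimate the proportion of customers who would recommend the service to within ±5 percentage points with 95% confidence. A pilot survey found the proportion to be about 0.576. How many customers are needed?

For a proportion with margin E = 0.05 at 95% confidence, z = 1.960.
n = p̂(1−p̂)(z/E)² = 0.576 × 0.424 × (1.960/0.05)² = 375.28
Round up: n = 376.

n = 376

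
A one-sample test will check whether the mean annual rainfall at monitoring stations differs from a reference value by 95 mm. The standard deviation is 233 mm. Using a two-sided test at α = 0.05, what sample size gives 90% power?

For a one-sample z-test, n = ((z_{α/2} + z_β)·σ/δ)².
z_{α/2} = 1.960 (two-sided α = 0.05); z_β = 1.282 (power 90% → β = 0.1).
n = (3.242 × 233 / 95)² = 63.23
Round up: n = 64.

64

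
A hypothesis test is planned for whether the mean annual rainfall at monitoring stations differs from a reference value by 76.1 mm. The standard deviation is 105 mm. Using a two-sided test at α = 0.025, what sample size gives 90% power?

24

For a one-sample z-test, n = ((z_{α/2} + z_β)·σ/δ)².
z_{α/2} = 2.241 (two-sided α = 0.025); z_β = 1.282 (power 90% → β = 0.1).
n = (3.523 × 105 / 76.1)² = 23.63
Round up: n = 24.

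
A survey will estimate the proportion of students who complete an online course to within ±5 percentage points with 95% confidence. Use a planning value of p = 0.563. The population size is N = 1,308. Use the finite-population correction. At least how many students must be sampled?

n = 294

For a proportion with margin E = 0.05 at 95% confidence, z = 1.960.
n = p̂(1−p̂)(z/E)² = 0.563 × 0.437 × (1.960/0.05)² = 378.06 — call this n₀.
Finite-population correction with N = 1,308: n = n₀ / (1 + (n₀−1)/N) = 378.06 / 1.288 = 293.52
Round up: n = 294.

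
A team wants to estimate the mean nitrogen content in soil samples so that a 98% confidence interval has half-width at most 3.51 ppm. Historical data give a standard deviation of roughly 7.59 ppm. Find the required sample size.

26

For a mean, the margin of error is E = z·σ/√n, so n = (zσ/E)².
At 98% confidence, z = 2.326.
n = (2.326 × 7.59 / 3.51)² = 25.30
Round up: n = 26.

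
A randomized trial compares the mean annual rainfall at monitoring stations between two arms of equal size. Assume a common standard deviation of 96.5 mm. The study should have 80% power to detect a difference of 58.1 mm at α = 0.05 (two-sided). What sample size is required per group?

44 per group

For two equal groups, n per group = 2·((z_{α/2} + z_β)·σ/δ)².
z_{α/2} = 1.960; z_β = 0.842 (power 80%).
n = 2 × (2.802 × 96.5 / 58.1)² = 2 × 21.66 = 43.32
Round up: n = 44 per group.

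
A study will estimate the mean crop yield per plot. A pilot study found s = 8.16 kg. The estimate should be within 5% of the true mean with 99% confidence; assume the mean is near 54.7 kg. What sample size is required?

For a mean, the margin of error is E = z·σ/√n, so n = (zσ/E)².
At 99% confidence, z = 2.576.
E = 5% of 54.7 = 2.735 kg.
n = (2.576 × 8.16 / 2.735)² = 59.07
Round up: n = 60.

n = 60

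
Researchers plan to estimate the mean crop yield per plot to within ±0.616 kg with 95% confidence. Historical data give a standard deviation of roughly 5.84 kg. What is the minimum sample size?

For a mean, the margin of error is E = z·σ/√n, so n = (zσ/E)².
At 95% confidence, z = 1.960.
n = (1.960 × 5.84 / 0.616)² = 345.28
Round up: n = 346.

n = 346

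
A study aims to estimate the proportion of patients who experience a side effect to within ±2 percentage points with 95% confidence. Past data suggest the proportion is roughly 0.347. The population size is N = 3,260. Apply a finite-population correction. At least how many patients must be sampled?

n = 1306

For a proportion with margin E = 0.02 at 95% confidence, z = 1.960.
n = p̂(1−p̂)(z/E)² = 0.347 × 0.653 × (1.960/0.02)² = 2176.18 — call this n₀.
Finite-population correction with N = 3,260: n = n₀ / (1 + (n₀−1)/N) = 2176.18 / 1.667 = 1305.45
Round up: n = 1306.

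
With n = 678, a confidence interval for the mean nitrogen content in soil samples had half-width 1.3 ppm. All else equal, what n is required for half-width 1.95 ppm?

302

Margin of error scales as 1/√n, so n₂ = n₁·(E₁/E₂)².
n₂ = 678 × (1.3/1.95)² = 678 × 0.4444 = 301.30
Round up: n₂ = 302.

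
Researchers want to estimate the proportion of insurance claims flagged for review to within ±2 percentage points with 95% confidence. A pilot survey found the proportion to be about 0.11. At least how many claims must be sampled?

For a proportion with margin E = 0.02 at 95% confidence, z = 1.960.
n = p̂(1−p̂)(z/E)² = 0.11 × 0.89 × (1.960/0.02)² = 940.23
Round up: n = 941.

941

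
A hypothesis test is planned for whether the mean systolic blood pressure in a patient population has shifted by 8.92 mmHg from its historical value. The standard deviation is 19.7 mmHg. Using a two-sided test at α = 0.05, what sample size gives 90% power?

52

For a one-sample z-test, n = ((z_{α/2} + z_β)·σ/δ)².
z_{α/2} = 1.960 (two-sided α = 0.05); z_β = 1.282 (power 90% → β = 0.1).
n = (3.242 × 19.7 / 8.92)² = 51.27
Round up: n = 52.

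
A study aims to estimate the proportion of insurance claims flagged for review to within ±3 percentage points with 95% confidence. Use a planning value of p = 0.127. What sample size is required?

For a proportion with margin E = 0.03 at 95% confidence, z = 1.960.
n = p̂(1−p̂)(z/E)² = 0.127 × 0.873 × (1.960/0.03)² = 473.25
Round up: n = 474.

474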